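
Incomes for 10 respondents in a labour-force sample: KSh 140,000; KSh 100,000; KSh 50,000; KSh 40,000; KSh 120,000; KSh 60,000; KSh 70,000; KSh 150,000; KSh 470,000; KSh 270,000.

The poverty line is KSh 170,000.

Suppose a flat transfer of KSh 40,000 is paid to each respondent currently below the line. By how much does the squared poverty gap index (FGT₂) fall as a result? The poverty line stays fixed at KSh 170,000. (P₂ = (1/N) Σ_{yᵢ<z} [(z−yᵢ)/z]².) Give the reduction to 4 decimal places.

Before: below the line — KSh 40,000, KSh 50,000, KSh 60,000, KSh 70,000, KSh 100,000, KSh 120,000, KSh 140,000, KSh 150,000; squared poverty gap index (FGT₂) = 0.214879.
After the KSh 40,000 transfer: below the line — KSh 80,000, KSh 90,000, KSh 100,000, KSh 110,000, KSh 140,000, KSh 160,000; squared poverty gap index (FGT₂) = 0.083045.
Reduction = 0.214879 − 0.083045 = 0.1318.

0.1318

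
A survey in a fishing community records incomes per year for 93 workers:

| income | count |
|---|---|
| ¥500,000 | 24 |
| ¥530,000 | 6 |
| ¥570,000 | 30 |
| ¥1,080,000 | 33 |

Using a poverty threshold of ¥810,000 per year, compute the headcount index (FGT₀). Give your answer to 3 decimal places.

0.645

60 of the 93 workers have income below ¥810,000.
H = 60/93 = 0.645.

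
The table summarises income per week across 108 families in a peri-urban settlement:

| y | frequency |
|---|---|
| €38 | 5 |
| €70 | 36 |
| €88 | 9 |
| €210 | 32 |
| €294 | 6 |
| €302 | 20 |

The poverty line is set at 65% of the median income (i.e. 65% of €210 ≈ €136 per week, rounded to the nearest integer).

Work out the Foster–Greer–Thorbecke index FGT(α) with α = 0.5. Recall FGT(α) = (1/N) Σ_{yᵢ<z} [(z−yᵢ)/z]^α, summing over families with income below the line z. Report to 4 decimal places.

0.3210

Incomes under z: 5×€38, 36×€70, 9×€88 (q = 50 of N = 108).
Gap ratios (z−y)/z: (136−38)/136 = 0.7206 (×5); (136−70)/136 = 0.4853 (×36); (136−88)/136 = 0.3529 (×9).
Raised to α = 0.5: 0.84887 (×5); 0.69663 (×36); 0.59409 (×9).
Sum = 34.669870; FGT(0.5) = 34.669870 / 108 = 0.3210.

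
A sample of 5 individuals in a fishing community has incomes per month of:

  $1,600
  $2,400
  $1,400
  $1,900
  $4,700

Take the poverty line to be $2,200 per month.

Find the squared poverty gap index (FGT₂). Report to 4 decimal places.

0.0450

Poor units: $1,400, $1,600, $1,900 (q = 3 of N = 5).
Normalized shortfalls: (2200−1400)/2200 = 0.3636; (2200−1600)/2200 = 0.2727; (2200−1900)/2200 = 0.1364.
Squared: 0.1322; 0.0744; 0.0186.
Sum = 0.225207; P₂ = 0.225207 / 5 = 0.0450.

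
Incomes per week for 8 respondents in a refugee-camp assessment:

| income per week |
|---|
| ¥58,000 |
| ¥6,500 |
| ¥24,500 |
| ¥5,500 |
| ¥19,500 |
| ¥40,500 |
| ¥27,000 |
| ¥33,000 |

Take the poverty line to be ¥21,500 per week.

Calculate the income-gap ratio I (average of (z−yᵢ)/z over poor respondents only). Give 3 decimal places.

Below the line: ¥5,500, ¥6,500, ¥19,500 (q = 3 of N = 8).
Relative gaps: 0.7442, 0.6977, 0.0930; sum = 1.534884.
I averages over the q = 3 poor units only: 1.534884 / 3 = 0.512.

0.512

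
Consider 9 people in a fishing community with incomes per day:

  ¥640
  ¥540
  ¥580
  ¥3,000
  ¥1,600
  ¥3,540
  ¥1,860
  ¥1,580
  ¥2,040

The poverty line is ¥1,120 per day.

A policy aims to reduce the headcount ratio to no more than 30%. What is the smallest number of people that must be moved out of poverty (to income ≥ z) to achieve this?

3 of the 9 people are poor, so H = 3/9 = 0.333.
A headcount ratio of at most 30% allows at most ⌊0.30 × 9⌋ = 2 poor people.
So at least 3 − 2 = 1 must be lifted.

1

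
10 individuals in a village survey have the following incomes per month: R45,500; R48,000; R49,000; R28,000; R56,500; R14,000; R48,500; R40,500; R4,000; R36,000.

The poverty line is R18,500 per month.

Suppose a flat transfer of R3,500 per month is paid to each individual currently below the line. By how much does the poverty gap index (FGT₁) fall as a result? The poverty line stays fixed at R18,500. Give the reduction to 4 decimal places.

0.0378

Before: below the line — R4,000, R14,000; poverty gap index (FGT₁) = 0.102703.
After the R3,500 transfer: below the line — R7,500, R17,500; poverty gap index (FGT₁) = 0.064865.
Reduction = 0.102703 − 0.064865 = 0.0378.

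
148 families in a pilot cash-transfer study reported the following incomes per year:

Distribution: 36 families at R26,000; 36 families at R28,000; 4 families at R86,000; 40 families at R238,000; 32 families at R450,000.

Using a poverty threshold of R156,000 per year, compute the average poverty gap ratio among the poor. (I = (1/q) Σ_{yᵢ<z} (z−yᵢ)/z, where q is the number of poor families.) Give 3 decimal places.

0.807

Poor units: 36×R26,000, 36×R28,000, 4×R86,000 (q = 76 of N = 148).
Relative gaps: 0.8333 (×36), 0.8205 (×36), 0.4487 (×4); sum = 61.333333.
The income-gap ratio divides by q (the poor only): 61.333333 / 76 = 0.807.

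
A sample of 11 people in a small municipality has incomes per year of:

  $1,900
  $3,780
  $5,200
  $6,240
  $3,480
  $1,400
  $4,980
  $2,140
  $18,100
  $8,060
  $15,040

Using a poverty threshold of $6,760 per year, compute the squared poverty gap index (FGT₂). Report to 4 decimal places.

0.1974

Poor units: $1,400, $1,900, $2,140, $3,480, $3,780, $4,980, $5,200, $6,240 (q = 8 of N = 11).
Gap ratios (z−y)/z: (6760−1400)/6760 = 0.7929; (6760−1900)/6760 = 0.7189; (6760−2140)/6760 = 0.6834; (6760−3480)/6760 = 0.4852; (6760−3780)/6760 = 0.4408; (6760−4980)/6760 = 0.2633; (6760−5200)/6760 = 0.2308; (6760−6240)/6760 = 0.0769.
Squared: 0.6287; 0.5169; 0.4671; 0.2354; 0.1943; 0.0693; 0.0533; 0.0059.
Sum = 2.170897; P₂ = 2.170897 / 11 = 0.1974.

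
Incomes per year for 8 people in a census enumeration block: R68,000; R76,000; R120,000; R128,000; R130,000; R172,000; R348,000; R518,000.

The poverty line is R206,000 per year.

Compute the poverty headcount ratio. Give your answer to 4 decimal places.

6 of the 8 people have income below R206,000.
H = 6/8 = 0.7500.

0.7500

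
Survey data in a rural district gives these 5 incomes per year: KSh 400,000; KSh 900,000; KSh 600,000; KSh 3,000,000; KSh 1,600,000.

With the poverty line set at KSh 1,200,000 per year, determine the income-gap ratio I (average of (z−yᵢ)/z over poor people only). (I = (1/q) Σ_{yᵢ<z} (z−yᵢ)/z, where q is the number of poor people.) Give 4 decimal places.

0.4722

Incomes under z: KSh 400,000, KSh 600,000, KSh 900,000 (q = 3 of N = 5).
Relative gaps: 0.6667, 0.5000, 0.2500; sum = 1.416667.
I averages over the q = 3 poor units only: 1.416667 / 3 = 0.4722.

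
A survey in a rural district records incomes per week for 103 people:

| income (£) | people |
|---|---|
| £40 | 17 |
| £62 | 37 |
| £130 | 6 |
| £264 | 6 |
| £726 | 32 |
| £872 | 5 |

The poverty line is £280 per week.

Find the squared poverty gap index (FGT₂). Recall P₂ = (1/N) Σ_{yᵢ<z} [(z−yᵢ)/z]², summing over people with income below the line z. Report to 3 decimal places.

0.356

Incomes under z: 17×£40, 37×£62, 6×£130, 6×£264 (q = 66 of N = 103).
Relative gaps: (280−40)/280 = 0.8571 (×17); (280−62)/280 = 0.7786 (×37); (280−130)/280 = 0.5357 (×6); (280−264)/280 = 0.0571 (×6).
Squared: 0.7347 (×17); 0.6062 (×37); 0.2870 (×6); 0.0033 (×6).
Sum = 36.659745; P₂ = 36.659745 / 103 = 0.356.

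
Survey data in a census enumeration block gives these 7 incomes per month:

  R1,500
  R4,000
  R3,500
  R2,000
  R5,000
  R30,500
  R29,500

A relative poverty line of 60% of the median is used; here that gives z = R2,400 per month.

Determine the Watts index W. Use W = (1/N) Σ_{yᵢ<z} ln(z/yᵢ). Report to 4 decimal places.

0.0932

Below the line: R1,500, R2,000 (q = 2 of N = 7).
Log shortfalls: ln(2400/1500) = 0.4700; ln(2400/2000) = 0.1823.
W = 0.652325 / 7 = 0.0932.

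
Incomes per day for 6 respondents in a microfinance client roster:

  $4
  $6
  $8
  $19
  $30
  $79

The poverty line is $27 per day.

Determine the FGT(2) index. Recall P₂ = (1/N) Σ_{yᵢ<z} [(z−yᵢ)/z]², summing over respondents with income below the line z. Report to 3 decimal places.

0.319

Below z: $4, $6, $8, $19 (q = 4 of N = 6).
Relative gaps: (27−4)/27 = 0.8519; (27−6)/27 = 0.7778; (27−8)/27 = 0.7037; (27−19)/27 = 0.2963.
Squared: 0.7257; 0.6049; 0.4952; 0.0878.
Sum = 1.913580; P₂ = 1.913580 / 6 = 0.319.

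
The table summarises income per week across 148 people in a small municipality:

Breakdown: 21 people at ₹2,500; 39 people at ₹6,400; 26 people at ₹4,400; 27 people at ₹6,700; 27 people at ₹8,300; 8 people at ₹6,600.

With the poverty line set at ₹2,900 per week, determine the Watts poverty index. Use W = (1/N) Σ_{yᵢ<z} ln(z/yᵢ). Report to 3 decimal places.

0.021

Below the line: 21×₹2,500 (q = 21 of N = 148).
ln(z/y) terms: ln(2900/2500) = 0.1484 (×21).
W = 3.116820 / 148 = 0.021.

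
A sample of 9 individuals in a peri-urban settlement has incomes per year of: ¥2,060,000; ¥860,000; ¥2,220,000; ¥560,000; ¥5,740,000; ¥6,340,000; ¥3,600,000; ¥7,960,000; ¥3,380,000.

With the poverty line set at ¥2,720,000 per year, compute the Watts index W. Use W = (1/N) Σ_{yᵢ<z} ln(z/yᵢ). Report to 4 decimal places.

0.3570

Poor units: ¥560,000, ¥860,000, ¥2,060,000, ¥2,220,000 (q = 4 of N = 9).
ln(z/y) terms: ln(2720000/560000) = 1.5805; ln(2720000/860000) = 1.1515; ln(2720000/2060000) = 0.2779; ln(2720000/2220000) = 0.2031.
W = 3.212956 / 9 = 0.3570.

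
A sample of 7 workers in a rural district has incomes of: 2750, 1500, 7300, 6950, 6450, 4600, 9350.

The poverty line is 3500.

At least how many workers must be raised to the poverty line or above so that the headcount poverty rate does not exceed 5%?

2 of the 7 workers are poor, so H = 2/7 = 0.286.
A headcount ratio of at most 5% allows at most ⌊0.05 × 7⌋ = 0 poor workers.
So at least 2 − 0 = 2 must be lifted.

2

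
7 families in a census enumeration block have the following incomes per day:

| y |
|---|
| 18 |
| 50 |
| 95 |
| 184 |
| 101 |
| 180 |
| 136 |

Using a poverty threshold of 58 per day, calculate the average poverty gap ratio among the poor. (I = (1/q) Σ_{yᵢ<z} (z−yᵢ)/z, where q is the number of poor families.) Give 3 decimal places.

Below z: 18, 50 (q = 2 of N = 7).
Relative gaps: 0.6897, 0.1379; sum = 0.827586.
The income-gap ratio divides by q (the poor only): 0.827586 / 2 = 0.414.

0.414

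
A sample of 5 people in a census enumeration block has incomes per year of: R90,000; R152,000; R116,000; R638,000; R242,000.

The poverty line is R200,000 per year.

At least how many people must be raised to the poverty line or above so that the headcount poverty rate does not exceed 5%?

3 of the 5 people are poor, so H = 3/5 = 0.600.
A headcount ratio of at most 5% allows at most ⌊0.05 × 5⌋ = 0 poor people.
So at least 3 − 0 = 3 must be lifted.

3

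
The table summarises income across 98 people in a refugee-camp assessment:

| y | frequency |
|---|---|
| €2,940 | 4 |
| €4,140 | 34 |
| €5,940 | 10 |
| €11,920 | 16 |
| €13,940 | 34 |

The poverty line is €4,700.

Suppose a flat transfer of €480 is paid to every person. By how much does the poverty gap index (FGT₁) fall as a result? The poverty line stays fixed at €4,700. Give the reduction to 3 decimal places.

0.040

Before: below the line — 4×€2,940, 34×€4,140; poverty gap index (FGT₁) = 0.05662.
After the €480 transfer: below the line — 4×€3,420, 34×€4,620; poverty gap index (FGT₁) = 0.01702.
Reduction = 0.05662 − 0.01702 = 0.040.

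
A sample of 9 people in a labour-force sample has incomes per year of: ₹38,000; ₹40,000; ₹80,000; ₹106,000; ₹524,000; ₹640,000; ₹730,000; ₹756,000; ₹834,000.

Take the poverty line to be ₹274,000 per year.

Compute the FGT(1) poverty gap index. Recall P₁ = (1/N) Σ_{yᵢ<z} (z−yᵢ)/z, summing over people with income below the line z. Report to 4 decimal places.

Incomes under z: ₹38,000, ₹40,000, ₹80,000, ₹106,000 (q = 4 of N = 9).
Shortfall ratios: (274000−38000)/274000 = 0.8613; (274000−40000)/274000 = 0.8540; (274000−80000)/274000 = 0.7080; (274000−106000)/274000 = 0.6131.
Σ = 3.036496. Dividing by the full population N = 9 gives P₁ = 0.3374.

0.3374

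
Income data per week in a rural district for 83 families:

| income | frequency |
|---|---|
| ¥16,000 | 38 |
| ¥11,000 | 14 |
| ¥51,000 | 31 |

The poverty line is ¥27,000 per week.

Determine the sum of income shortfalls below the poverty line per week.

Poor units: 14×¥11,000, 38×¥16,000 (q = 52 of N = 83).
Individual gaps: 14×(27000−11000) = 224000; 38×(27000−16000) = 418000.
Aggregate gap = ¥642,000.

¥642,000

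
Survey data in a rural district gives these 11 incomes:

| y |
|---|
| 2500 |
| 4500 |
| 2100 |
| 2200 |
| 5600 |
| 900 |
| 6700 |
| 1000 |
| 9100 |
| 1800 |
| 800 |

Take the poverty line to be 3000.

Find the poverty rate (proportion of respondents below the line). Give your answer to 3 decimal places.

7 of the 11 respondents have income below 3000.
H = 7/11 = 0.636.

0.636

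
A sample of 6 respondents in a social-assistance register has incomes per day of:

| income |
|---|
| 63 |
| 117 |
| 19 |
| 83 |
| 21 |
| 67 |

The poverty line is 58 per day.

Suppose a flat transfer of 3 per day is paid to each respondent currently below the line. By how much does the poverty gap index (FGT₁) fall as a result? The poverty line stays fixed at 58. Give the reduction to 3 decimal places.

0.017

Before: below the line — 19, 21; poverty gap index (FGT₁) = 0.21839.
After the 3 transfer: below the line — 22, 24; poverty gap index (FGT₁) = 0.20115.
Reduction = 0.21839 − 0.20115 = 0.017.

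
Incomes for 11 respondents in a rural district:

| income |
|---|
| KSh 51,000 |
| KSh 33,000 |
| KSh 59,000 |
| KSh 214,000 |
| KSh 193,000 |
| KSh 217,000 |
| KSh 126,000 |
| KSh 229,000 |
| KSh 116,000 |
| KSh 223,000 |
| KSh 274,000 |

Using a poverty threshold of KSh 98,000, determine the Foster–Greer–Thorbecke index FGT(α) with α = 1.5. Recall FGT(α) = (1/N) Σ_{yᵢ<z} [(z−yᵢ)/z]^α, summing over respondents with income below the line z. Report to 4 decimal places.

0.1021

Incomes under z: KSh 33,000, KSh 51,000, KSh 59,000 (q = 3 of N = 11).
Relative gaps: (98000−33000)/98000 = 0.6633; (98000−51000)/98000 = 0.4796; (98000−59000)/98000 = 0.3980.
Raised to α = 1.5: 0.54017; 0.33213; 0.25105.
Sum = 1.123349; FGT(1.5) = 1.123349 / 11 = 0.1021.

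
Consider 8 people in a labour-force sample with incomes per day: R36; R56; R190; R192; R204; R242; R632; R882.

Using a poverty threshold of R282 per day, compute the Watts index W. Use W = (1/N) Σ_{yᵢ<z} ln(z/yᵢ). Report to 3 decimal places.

0.616

Below z: R36, R56, R190, R192, R204, R242 (q = 6 of N = 8).
ln(z/y) terms: ln(282/36) = 2.0584; ln(282/56) = 1.6166; ln(282/190) = 0.3949; ln(282/192) = 0.3844; ln(282/204) = 0.3238; ln(282/242) = 0.1530.
W = 4.930995 / 8 = 0.616.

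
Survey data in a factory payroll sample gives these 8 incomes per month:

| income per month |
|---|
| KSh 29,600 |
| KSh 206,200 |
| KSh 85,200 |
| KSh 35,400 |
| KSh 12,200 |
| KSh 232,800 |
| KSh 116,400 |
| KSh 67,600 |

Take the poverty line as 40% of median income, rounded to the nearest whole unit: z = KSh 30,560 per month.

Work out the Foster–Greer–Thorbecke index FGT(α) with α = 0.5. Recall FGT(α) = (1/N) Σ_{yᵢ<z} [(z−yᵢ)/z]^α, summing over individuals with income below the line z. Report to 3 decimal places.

Incomes under z: KSh 12,200, KSh 29,600 (q = 2 of N = 8).
Relative gaps: (30560−12200)/30560 = 0.6008; (30560−29600)/30560 = 0.0314.
Raised to α = 0.5: 0.77510; 0.17724.
Sum = 0.952342; FGT(0.5) = 0.952342 / 8 = 0.119.

0.119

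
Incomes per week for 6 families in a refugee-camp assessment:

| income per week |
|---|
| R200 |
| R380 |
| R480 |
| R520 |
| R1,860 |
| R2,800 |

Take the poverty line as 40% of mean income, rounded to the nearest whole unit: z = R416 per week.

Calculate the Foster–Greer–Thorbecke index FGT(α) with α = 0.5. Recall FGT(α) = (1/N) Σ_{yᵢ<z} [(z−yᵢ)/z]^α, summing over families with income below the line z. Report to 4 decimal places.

Poor units: R200, R380 (q = 2 of N = 6).
Relative gaps: (416−200)/416 = 0.5192; (416−380)/416 = 0.0865.
Raised to α = 0.5: 0.72058; 0.29417.
Sum = 1.014751; FGT(0.5) = 1.014751 / 6 = 0.1691.

0.1691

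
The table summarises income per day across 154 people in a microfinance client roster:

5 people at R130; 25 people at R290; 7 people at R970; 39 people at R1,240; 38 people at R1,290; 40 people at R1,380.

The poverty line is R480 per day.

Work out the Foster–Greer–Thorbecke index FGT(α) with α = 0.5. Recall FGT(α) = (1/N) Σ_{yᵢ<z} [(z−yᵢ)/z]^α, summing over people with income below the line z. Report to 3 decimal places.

Incomes under z: 5×R130, 25×R290 (q = 30 of N = 154).
Gap ratios (z−y)/z: (480−130)/480 = 0.7292 (×5); (480−290)/480 = 0.3958 (×25).
Raised to α = 0.5: 0.85391 (×5); 0.62915 (×25).
Sum = 19.998385; FGT(0.5) = 19.998385 / 154 = 0.130.

0.130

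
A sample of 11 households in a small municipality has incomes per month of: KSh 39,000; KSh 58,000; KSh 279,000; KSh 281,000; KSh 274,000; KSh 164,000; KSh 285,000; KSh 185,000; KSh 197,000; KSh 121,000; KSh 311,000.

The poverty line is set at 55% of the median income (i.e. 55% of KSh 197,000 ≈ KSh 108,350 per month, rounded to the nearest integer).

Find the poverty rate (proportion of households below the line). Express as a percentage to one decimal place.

2 of the 11 households have income below KSh 108,350.
H = 2/11 = 18.2%.

18.2%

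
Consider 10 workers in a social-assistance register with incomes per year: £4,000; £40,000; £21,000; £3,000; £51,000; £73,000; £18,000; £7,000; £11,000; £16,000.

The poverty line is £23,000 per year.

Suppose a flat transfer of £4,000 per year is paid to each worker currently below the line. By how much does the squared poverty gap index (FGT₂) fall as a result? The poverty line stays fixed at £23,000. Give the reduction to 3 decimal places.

0.102

Before: below the line — £3,000, £4,000, £7,000, £11,000, £16,000, £18,000, £21,000; squared poverty gap index (FGT₂) = 0.23422.
After the £4,000 transfer: below the line — £7,000, £8,000, £11,000, £15,000, £20,000, £22,000; squared poverty gap index (FGT₂) = 0.13214.
Reduction = 0.23422 − 0.13214 = 0.102.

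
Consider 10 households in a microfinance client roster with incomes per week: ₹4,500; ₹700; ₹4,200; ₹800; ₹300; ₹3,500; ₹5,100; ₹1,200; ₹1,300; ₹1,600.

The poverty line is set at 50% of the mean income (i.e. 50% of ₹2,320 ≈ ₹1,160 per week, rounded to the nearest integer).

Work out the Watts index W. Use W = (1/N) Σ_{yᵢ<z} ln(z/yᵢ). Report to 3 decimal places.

Below the line: ₹300, ₹700, ₹800 (q = 3 of N = 10).
Log gaps: ln(1160/300) = 1.3524; ln(1160/700) = 0.5051; ln(1160/800) = 0.3716.
W = 2.229051 / 10 = 0.223.

0.223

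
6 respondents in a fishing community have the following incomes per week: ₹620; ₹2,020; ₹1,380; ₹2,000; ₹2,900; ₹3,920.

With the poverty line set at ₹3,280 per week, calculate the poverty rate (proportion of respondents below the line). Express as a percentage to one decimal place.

83.3%

5 of the 6 respondents have income below ₹3,280.
H = 5/6 = 83.3%.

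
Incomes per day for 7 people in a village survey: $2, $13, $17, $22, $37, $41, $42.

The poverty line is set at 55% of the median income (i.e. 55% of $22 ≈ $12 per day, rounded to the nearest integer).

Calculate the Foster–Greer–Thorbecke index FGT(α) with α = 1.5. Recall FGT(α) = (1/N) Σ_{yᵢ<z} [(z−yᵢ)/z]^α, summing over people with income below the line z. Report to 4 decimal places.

0.1087

Poor units: $2 (q = 1 of N = 7).
Relative gaps: (12−2)/12 = 0.8333.
Raised to α = 1.5: 0.76073.
Sum = 0.760726; FGT(1.5) = 0.760726 / 7 = 0.1087.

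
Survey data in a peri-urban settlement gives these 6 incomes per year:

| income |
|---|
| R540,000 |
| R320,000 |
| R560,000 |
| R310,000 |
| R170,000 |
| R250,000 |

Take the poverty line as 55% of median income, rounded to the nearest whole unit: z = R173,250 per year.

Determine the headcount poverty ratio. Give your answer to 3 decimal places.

1 of the 6 workers have income below R173,250.
H = 1/6 = 0.167.

0.167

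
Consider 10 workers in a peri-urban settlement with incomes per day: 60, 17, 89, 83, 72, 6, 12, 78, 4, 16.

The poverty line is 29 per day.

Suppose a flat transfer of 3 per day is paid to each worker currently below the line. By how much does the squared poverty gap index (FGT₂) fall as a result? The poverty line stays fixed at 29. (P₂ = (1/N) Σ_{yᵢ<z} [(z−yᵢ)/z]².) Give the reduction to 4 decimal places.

0.0589

Before: below the line — 4, 6, 12, 16, 17; squared poverty gap index (FGT₂) = 0.208799.
After the 3 transfer: below the line — 7, 9, 15, 19, 20; squared poverty gap index (FGT₂) = 0.149941.
Reduction = 0.208799 − 0.149941 = 0.0589.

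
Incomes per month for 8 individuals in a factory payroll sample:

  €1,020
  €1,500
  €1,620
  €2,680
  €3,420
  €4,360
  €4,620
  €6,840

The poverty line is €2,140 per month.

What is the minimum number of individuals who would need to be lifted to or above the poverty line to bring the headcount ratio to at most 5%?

3

Currently q = 3 of N = 8 are below the line (H = 0.375).
A headcount ratio of at most 5% allows at most ⌊0.05 × 8⌋ = 0 poor individuals.
So at least 3 − 0 = 3 must be lifted.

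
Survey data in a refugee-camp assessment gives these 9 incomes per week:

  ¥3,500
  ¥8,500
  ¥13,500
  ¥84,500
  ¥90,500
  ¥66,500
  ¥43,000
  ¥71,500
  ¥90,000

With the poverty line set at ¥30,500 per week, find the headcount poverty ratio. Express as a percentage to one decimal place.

3 of the 9 respondents have income below ¥30,500.
H = 3/9 = 33.3%.

33.3%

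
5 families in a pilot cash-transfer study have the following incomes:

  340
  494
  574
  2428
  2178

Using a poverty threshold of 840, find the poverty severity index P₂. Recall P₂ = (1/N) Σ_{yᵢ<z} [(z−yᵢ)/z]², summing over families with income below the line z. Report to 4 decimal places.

0.1249

Poor units: 340, 494, 574 (q = 3 of N = 5).
Relative gaps: (840−340)/840 = 0.5952; (840−494)/840 = 0.4119; (840−574)/840 = 0.3167.
Squared: 0.3543; 0.1697; 0.1003.
Sum = 0.624252; P₂ = 0.624252 / 5 = 0.1249.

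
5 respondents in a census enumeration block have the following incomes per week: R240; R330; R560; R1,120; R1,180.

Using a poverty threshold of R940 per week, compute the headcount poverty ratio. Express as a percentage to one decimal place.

60.0%

3 of the 5 respondents have income below R940.
H = 3/5 = 60.0%.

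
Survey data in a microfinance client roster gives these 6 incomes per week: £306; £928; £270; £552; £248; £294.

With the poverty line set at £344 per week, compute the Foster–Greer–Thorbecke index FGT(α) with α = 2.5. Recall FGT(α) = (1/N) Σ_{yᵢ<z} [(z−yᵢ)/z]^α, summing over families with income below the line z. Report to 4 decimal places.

0.0125

Poor units: £248, £270, £294, £306 (q = 4 of N = 6).
Normalized shortfalls: (344−248)/344 = 0.2791; (344−270)/344 = 0.2151; (344−294)/344 = 0.1453; (344−306)/344 = 0.1105.
Raised to α = 2.5: 0.04114; 0.02146; 0.00805; 0.00406.
Sum = 0.074714; FGT(2.5) = 0.074714 / 6 = 0.0125.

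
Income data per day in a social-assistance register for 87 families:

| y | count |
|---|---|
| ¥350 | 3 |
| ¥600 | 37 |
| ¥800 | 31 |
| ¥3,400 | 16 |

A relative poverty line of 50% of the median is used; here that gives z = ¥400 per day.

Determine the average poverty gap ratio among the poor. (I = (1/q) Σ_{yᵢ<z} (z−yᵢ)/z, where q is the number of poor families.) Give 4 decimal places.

0.1250

Below the line: 3×¥350 (q = 3 of N = 87).
Relative gaps: 0.1250 (×3); sum = 0.375000.
The income-gap ratio divides by q (the poor only): 0.375000 / 3 = 0.1250.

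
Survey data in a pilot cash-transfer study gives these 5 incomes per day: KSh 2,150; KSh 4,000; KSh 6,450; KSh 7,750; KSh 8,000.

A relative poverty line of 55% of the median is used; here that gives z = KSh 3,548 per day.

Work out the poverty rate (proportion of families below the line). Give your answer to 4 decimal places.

0.2000

1 of the 5 families have income below KSh 3,548.
H = 1/5 = 0.2000.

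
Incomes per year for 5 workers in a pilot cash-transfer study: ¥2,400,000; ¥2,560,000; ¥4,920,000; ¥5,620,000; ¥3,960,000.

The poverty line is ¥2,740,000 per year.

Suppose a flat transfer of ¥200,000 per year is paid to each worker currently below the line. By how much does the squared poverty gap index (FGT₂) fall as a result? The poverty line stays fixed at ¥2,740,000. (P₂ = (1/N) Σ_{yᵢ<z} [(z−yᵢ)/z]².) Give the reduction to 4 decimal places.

Before: below the line — ¥2,400,000, ¥2,560,000; squared poverty gap index (FGT₂) = 0.003943.
After the ¥200,000 transfer: below the line — ¥2,600,000; squared poverty gap index (FGT₂) = 0.000522.
Reduction = 0.003943 − 0.000522 = 0.0034.

0.0034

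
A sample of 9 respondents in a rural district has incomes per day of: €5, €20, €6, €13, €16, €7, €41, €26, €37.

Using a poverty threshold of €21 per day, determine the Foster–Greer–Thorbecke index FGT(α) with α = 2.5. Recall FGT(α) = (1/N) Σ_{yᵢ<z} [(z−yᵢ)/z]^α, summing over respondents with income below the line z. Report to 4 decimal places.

Below the line: €5, €6, €7, €13, €16, €20 (q = 6 of N = 9).
Gap ratios (z−y)/z: (21−5)/21 = 0.7619; (21−6)/21 = 0.7143; (21−7)/21 = 0.6667; (21−13)/21 = 0.3810; (21−16)/21 = 0.2381; (21−20)/21 = 0.0476.
Raised to α = 2.5: 0.50670; 0.43120; 0.36289; 0.08957; 0.02766; 0.00049.
Sum = 1.418519; FGT(2.5) = 1.418519 / 9 = 0.1576.

0.1576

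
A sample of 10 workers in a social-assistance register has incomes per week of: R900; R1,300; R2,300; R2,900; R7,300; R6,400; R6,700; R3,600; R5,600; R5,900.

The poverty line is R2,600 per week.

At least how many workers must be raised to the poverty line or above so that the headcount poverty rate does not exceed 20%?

3 of the 10 workers are poor, so H = 3/10 = 0.300.
A headcount ratio of at most 20% allows at most ⌊0.20 × 10⌋ = 2 poor workers.
So at least 3 − 2 = 1 must be lifted.

1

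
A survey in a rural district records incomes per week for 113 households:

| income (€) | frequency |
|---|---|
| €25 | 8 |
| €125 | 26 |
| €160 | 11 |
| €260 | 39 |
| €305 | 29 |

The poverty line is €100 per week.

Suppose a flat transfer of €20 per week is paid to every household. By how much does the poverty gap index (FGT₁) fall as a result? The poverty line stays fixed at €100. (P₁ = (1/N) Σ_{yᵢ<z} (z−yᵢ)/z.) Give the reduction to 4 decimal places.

0.0142

Before: below the line — 8×€25; poverty gap index (FGT₁) = 0.053097.
After the €20 transfer: below the line — 8×€45; poverty gap index (FGT₁) = 0.038938.
Reduction = 0.053097 − 0.038938 = 0.0142.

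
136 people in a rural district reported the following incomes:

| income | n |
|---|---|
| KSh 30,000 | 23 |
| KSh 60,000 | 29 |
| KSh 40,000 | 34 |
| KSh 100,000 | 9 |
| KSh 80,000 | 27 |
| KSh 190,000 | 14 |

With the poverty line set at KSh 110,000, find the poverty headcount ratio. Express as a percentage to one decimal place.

122 of the 136 people have income below KSh 110,000.
H = 122/136 = 89.7%.

89.7%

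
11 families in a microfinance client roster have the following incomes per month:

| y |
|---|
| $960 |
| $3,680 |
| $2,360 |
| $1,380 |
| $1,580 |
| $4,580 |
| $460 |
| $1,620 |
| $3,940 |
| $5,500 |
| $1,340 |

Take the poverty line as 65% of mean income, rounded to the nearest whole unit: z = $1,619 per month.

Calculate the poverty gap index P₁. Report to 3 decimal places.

Incomes under z: $460, $960, $1,340, $1,380, $1,580 (q = 5 of N = 11).
Normalized shortfalls: (1619−460)/1619 = 0.7159; (1619−960)/1619 = 0.4070; (1619−1340)/1619 = 0.1723; (1619−1380)/1619 = 0.1476; (1619−1580)/1619 = 0.0241.
Σ = 1.466955. Dividing by the full population N = 11 gives P₁ = 0.133.

0.133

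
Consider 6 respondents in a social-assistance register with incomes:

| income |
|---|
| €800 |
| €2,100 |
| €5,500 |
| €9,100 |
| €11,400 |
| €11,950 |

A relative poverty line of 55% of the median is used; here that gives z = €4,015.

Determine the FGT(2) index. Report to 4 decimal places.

0.1448

Incomes under z: €800, €2,100 (q = 2 of N = 6).
Shortfall ratios: (4015−800)/4015 = 0.8007; (4015−2100)/4015 = 0.4770.
Squared: 0.6412; 0.2275.
Sum = 0.868688; P₂ = 0.868688 / 6 = 0.1448.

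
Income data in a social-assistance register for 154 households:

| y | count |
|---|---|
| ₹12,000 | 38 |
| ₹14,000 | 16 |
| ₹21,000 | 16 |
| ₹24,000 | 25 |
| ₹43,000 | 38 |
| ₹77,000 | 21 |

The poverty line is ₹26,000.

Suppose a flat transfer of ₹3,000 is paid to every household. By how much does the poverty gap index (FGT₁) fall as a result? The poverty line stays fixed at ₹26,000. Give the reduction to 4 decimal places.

0.0649

Before: below the line — 38×₹12,000, 16×₹14,000, 16×₹21,000, 25×₹24,000; poverty gap index (FGT₁) = 0.213287.
After the ₹3,000 transfer: below the line — 38×₹15,000, 16×₹17,000, 16×₹24,000; poverty gap index (FGT₁) = 0.148352.
Reduction = 0.213287 − 0.148352 = 0.0649.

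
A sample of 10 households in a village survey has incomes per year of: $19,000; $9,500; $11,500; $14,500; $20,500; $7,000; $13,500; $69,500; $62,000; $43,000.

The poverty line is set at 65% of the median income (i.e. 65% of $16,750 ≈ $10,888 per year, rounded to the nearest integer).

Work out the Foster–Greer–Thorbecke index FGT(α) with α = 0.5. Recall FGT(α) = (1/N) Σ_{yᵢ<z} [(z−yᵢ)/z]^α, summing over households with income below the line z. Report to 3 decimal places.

Poor units: $7,000, $9,500 (q = 2 of N = 10).
Relative gaps: (10888−7000)/10888 = 0.3571; (10888−9500)/10888 = 0.1275.
Raised to α = 0.5: 0.59757; 0.35704.
Sum = 0.954614; FGT(0.5) = 0.954614 / 10 = 0.095.

0.095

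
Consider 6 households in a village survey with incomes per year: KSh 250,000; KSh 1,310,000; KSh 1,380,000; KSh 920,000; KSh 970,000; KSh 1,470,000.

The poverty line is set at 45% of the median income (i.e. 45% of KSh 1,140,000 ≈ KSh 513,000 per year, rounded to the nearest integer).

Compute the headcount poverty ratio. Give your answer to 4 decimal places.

0.1667

1 of the 6 households have income below KSh 513,000.
H = 1/6 = 0.1667.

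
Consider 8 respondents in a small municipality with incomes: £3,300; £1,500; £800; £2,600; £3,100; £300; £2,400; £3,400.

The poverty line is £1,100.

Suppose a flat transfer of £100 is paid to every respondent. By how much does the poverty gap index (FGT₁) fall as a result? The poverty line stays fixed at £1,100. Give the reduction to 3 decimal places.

Before: below the line — £300, £800; poverty gap index (FGT₁) = 0.12500.
After the £100 transfer: below the line — £400, £900; poverty gap index (FGT₁) = 0.10227.
Reduction = 0.12500 − 0.10227 = 0.023.

0.023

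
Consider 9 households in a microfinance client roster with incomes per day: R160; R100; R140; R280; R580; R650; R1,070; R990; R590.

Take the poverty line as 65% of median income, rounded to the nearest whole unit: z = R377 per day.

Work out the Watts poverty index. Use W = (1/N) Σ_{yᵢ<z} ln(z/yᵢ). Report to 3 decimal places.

Below z: R100, R140, R160, R280 (q = 4 of N = 9).
ln(z/y) terms: ln(377/100) = 1.3271; ln(377/140) = 0.9906; ln(377/160) = 0.8571; ln(377/280) = 0.2975.
W = 3.472205 / 9 = 0.386.

0.386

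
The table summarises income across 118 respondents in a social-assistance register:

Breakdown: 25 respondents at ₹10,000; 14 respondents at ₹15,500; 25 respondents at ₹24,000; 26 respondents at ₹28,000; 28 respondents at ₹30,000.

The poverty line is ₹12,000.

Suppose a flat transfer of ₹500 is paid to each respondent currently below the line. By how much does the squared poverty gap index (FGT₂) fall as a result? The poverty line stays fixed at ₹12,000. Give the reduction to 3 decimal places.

0.003

Before: below the line — 25×₹10,000; squared poverty gap index (FGT₂) = 0.00589.
After the ₹500 transfer: below the line — 25×₹10,500; squared poverty gap index (FGT₂) = 0.00331.
Reduction = 0.00589 − 0.00331 = 0.003.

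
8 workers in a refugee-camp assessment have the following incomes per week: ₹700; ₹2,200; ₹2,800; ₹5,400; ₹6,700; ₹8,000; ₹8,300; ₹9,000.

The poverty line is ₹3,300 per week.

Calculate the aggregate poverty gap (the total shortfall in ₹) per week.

₹4,200

Below the line: ₹700, ₹2,200, ₹2,800 (q = 3 of N = 8).
Individual gaps: 3300−700 = 2600; 3300−2200 = 1100; 3300−2800 = 500.
Aggregate gap = ₹4,200.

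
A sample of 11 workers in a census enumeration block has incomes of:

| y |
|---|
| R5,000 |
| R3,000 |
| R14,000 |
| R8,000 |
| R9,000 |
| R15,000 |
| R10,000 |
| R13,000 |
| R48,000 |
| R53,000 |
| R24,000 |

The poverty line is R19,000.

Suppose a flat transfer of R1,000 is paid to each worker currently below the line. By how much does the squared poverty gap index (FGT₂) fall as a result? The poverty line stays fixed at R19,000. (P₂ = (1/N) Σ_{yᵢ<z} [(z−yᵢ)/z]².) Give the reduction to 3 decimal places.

Before: below the line — R3,000, R5,000, R8,000, R9,000, R10,000, R13,000, R14,000, R15,000; squared poverty gap index (FGT₂) = 0.20927.
After the R1,000 transfer: below the line — R4,000, R6,000, R9,000, R10,000, R11,000, R14,000, R15,000, R16,000; squared poverty gap index (FGT₂) = 0.17351.
Reduction = 0.20927 − 0.17351 = 0.036.

0.036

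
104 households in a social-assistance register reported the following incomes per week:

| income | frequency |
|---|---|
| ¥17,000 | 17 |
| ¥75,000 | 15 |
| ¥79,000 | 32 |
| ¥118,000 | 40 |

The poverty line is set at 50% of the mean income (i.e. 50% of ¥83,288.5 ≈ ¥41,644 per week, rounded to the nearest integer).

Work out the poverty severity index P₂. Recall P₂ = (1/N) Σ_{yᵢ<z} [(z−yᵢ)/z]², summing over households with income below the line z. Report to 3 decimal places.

Incomes under z: 17×¥17,000 (q = 17 of N = 104).
Relative gaps: (41644−17000)/41644 = 0.5918 (×17).
Squared: 0.3502 (×17).
Sum = 5.953419; P₂ = 5.953419 / 104 = 0.057.

0.057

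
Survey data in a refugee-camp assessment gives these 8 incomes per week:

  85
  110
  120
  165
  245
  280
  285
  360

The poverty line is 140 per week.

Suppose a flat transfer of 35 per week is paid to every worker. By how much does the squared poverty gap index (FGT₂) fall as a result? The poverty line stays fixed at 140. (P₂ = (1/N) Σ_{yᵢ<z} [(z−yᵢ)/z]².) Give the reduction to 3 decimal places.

0.025

Before: below the line — 85, 110, 120; squared poverty gap index (FGT₂) = 0.02758.
After the 35 transfer: below the line — 120; squared poverty gap index (FGT₂) = 0.00255.
Reduction = 0.02758 − 0.00255 = 0.025.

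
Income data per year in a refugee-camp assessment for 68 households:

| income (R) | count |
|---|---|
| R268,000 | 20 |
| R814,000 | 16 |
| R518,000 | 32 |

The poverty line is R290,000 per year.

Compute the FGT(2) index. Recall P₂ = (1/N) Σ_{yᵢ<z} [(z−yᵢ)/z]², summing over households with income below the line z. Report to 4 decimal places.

Below the line: 20×R268,000 (q = 20 of N = 68).
Normalized shortfalls: (290000−268000)/290000 = 0.0759 (×20).
Squared: 0.0058 (×20).
Sum = 0.115101; P₂ = 0.115101 / 68 = 0.0017.

0.0017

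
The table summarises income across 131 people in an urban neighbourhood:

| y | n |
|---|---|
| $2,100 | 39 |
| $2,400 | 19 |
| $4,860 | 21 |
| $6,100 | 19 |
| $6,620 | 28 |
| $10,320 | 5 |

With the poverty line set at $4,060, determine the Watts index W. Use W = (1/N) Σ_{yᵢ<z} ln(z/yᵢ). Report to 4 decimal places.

Below the line: 39×$2,100, 19×$2,400 (q = 58 of N = 131).
Log shortfalls: ln(4060/2100) = 0.6592 (×39); ln(4060/2400) = 0.5257 (×19).
W = 35.699150 / 131 = 0.2725.

0.2725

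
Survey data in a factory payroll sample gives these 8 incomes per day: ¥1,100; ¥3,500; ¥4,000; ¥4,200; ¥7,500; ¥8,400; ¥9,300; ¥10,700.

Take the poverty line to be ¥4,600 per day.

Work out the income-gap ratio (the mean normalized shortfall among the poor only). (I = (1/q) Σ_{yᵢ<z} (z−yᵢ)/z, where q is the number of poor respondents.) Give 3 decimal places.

0.304

Below z: ¥1,100, ¥3,500, ¥4,000, ¥4,200 (q = 4 of N = 8).
Relative gaps: 0.7609, 0.2391, 0.1304, 0.0870; sum = 1.217391.
I averages over the q = 4 poor units only: 1.217391 / 4 = 0.304.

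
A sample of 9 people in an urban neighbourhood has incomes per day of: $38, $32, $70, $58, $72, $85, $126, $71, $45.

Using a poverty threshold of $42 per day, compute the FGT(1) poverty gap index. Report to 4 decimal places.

Below z: $32, $38 (q = 2 of N = 9).
Gap ratios (z−y)/z: (42−32)/42 = 0.2381; (42−38)/42 = 0.0952.
Σ = 0.333333. Dividing by the full population N = 9 gives P₁ = 0.0370.

0.0370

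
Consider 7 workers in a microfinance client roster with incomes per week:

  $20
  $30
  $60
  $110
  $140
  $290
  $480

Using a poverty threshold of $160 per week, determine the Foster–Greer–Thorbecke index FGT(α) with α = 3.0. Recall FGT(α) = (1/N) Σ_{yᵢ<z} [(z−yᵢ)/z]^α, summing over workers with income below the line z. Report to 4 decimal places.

0.2118

Incomes under z: $20, $30, $60, $110, $140 (q = 5 of N = 7).
Shortfall ratios: (160−20)/160 = 0.8750; (160−30)/160 = 0.8125; (160−60)/160 = 0.6250; (160−110)/160 = 0.3125; (160−140)/160 = 0.1250.
Raised to α = 3.0: 0.66992; 0.53638; 0.24414; 0.03052; 0.00195.
Sum = 1.482910; FGT(3.0) = 1.482910 / 7 = 0.2118.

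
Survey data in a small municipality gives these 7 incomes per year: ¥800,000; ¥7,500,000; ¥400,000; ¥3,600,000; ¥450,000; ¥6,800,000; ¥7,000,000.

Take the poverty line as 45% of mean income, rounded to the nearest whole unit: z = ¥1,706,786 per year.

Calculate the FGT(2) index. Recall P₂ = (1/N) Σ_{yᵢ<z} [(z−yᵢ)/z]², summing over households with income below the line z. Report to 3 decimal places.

Below z: ¥400,000, ¥450,000, ¥800,000 (q = 3 of N = 7).
Shortfall ratios: (1706786−400000)/1706786 = 0.7656; (1706786−450000)/1706786 = 0.7363; (1706786−800000)/1706786 = 0.5313.
Squared: 0.5862; 0.5422; 0.2823.
Sum = 1.410674; P₂ = 1.410674 / 7 = 0.202.

0.202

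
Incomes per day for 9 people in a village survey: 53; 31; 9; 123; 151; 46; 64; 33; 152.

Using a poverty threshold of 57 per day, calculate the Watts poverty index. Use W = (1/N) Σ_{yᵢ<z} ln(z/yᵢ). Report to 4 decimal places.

Poor units: 9, 31, 33, 46, 53 (q = 5 of N = 9).
Log shortfalls: ln(57/9) = 1.8458; ln(57/31) = 0.6091; ln(57/33) = 0.5465; ln(57/46) = 0.2144; ln(57/53) = 0.0728.
W = 3.288604 / 9 = 0.3654.

0.3654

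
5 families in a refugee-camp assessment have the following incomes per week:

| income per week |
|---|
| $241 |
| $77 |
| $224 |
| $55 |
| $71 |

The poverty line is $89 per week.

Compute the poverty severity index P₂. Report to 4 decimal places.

0.0410

Below z: $55, $71, $77 (q = 3 of N = 5).
Gap ratios (z−y)/z: (89−55)/89 = 0.3820; (89−71)/89 = 0.2022; (89−77)/89 = 0.1348.
Squared: 0.1459; 0.0409; 0.0182.
Sum = 0.205025; P₂ = 0.205025 / 5 = 0.0410.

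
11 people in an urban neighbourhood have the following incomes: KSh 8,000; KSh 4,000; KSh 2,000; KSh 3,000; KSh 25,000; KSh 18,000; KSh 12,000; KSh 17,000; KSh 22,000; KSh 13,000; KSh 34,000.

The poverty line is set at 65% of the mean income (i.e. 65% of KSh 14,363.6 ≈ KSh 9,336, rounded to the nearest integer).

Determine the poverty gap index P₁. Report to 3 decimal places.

0.198

Below the line: KSh 2,000, KSh 3,000, KSh 4,000, KSh 8,000 (q = 4 of N = 11).
Gap ratios (z−y)/z: (9336−2000)/9336 = 0.7858; (9336−3000)/9336 = 0.6787; (9336−4000)/9336 = 0.5716; (9336−8000)/9336 = 0.1431.
Σ = 2.179092. Dividing by the full population N = 11 gives P₁ = 0.198.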